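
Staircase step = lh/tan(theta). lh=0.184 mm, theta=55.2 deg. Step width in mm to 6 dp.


step = 0.184 / tan(55.2) = 0.127883 mm


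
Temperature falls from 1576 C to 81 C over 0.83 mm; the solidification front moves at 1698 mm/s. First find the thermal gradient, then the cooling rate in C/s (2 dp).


G = (1576-81)/0.83 = 1801.20481928 C/mm
CR = 1801.20481928 * 1698 = 3058445.78 C/s


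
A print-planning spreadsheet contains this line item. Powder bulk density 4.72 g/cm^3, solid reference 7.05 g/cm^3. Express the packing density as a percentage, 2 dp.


Packing = (4.72/7.05)*100 = 66.95 %


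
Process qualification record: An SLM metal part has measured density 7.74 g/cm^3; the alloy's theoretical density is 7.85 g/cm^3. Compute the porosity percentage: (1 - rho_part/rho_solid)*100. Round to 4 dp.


Porosity = (1-7.74/7.85)*100 = 1.4013 %


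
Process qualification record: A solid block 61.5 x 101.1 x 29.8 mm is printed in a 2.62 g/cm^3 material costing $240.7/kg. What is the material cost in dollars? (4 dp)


V = 61.5 * 101.1 * 29.8 = 185285.97 mm^3 = 185.28597 cm^3
Mass = 185.28597 * 2.62 / 1000 = 0.48544924 kg
Cost = 0.48544924 * 240.7 = 116.8476 $


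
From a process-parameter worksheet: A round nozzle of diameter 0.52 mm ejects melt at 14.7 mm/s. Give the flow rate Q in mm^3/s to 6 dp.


A = pi*(0.52/2)^2 = 0.21237166 mm^2
Q = 0.21237166 * 14.7 = 3.121863 mm^3/s


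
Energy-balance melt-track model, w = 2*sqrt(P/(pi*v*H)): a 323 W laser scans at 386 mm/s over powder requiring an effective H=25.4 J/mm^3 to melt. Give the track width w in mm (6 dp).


w = 2*sqrt(323/(pi*386*25.4)) = 0.204807 mm


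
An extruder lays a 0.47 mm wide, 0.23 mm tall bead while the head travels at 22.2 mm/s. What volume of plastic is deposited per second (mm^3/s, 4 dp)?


Rate = 0.47 * 0.23 * 22.2 = 2.3998 mm^3/s


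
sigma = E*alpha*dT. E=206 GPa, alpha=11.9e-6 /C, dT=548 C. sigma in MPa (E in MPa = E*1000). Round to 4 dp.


sigma = 206*1000 * 11.9e-6 * 548 = 1343.3672 MPa


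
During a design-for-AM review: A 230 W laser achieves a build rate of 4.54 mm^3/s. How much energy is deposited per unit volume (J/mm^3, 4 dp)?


SE = 230 / 4.54 = 50.6608 J/mm^3


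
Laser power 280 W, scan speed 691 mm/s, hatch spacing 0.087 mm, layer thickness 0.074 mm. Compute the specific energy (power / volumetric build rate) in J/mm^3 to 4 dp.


Build rate = 691 * 0.087 * 0.074 = 4.448658 mm^3/s
SE = 280 / 4.448658 = 62.9403 J/mm^3


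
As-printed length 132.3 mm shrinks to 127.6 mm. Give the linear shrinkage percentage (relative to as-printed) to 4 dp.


Shrinkage = ((132.3-127.6)/132.3)*100 = 3.5525 %


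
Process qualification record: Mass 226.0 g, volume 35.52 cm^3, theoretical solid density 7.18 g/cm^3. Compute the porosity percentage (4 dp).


rho_part = 226.0 / 35.52 = 6.36261261 g/cm^3
Porosity = (1 - 6.36261261/7.18)*100 = 11.3842 %


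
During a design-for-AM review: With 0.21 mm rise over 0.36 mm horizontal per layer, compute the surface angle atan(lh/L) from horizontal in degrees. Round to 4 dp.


angle = atan(0.21/0.36) = 30.2564 degrees


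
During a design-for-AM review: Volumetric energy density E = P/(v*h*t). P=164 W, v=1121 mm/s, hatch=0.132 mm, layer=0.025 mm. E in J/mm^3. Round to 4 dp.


E = 164 / (1121*0.132*0.025) = 44.3327 J/mm^3


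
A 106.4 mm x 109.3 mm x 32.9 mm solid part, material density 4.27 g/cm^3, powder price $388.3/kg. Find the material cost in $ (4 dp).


V = 106.4 * 109.3 * 32.9 = 382611.208 mm^3 = 382.611208 cm^3
Mass = 382.611208 * 4.27 / 1000 = 1.63374986 kg
Cost = 1.63374986 * 388.3 = 634.3851 $


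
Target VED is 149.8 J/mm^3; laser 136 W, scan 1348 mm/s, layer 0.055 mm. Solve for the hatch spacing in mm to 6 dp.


h = 136 / (149.8*1348*0.055) = 0.012245 mm


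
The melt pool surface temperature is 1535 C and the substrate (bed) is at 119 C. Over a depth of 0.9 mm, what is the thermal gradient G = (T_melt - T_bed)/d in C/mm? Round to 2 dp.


G = (1535-119)/0.9 = 1573.33 C/mm


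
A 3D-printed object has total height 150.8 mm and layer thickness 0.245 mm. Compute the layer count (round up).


Layers = ceil(150.8/0.245) = 616


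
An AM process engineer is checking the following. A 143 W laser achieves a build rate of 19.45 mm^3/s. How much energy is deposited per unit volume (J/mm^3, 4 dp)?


SE = 143 / 19.45 = 7.3522 J/mm^3


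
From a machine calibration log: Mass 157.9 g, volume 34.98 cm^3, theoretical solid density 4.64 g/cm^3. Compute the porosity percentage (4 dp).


rho_part = 157.9 / 34.98 = 4.514008 g/cm^3
Porosity = (1 - 4.514008/4.64)*100 = 2.7153 %


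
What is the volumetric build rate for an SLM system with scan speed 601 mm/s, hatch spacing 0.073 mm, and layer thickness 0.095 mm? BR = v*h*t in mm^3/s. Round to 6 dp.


Rate = 601 * 0.073 * 0.095 = 4.167935 mm^3/s


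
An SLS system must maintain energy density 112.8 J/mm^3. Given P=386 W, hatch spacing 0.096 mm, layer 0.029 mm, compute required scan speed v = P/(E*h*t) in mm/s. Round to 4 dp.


v = 386 / (112.8*0.096*0.029) = 1229.1616 mm/s


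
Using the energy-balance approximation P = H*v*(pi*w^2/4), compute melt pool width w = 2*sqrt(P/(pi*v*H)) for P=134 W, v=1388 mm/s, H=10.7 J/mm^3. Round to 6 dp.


w = 2*sqrt(134/(pi*1388*10.7)) = 0.107182 mm


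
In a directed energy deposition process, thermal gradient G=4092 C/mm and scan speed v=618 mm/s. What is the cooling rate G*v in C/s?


CR = 4092 * 618 = 2528856 C/s


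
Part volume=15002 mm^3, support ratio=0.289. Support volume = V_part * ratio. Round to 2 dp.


V_support = 15002 * 0.289 = 4335.58 mm^3


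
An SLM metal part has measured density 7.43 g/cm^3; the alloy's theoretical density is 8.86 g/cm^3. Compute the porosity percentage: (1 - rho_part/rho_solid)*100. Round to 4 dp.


Porosity = (1-7.43/8.86)*100 = 16.14 %


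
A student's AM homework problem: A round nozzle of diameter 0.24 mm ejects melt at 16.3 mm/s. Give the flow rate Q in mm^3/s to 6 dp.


A = pi*(0.24/2)^2 = 0.04523893 mm^2
Q = 0.04523893 * 16.3 = 0.737395 mm^3/s


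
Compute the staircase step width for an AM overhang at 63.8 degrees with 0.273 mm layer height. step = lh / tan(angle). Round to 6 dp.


step = 0.273 / tan(63.8) = 0.134333 mm


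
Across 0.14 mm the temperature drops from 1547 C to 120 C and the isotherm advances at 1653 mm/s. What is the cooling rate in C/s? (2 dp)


G = (1547-120)/0.14 = 10192.85714286 C/mm
CR = 10192.85714286 * 1653 = 16848792.86 C/s


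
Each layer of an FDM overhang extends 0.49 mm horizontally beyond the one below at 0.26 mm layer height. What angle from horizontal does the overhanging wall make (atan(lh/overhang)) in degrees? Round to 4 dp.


angle = atan(0.26/0.49) = 27.951 degrees


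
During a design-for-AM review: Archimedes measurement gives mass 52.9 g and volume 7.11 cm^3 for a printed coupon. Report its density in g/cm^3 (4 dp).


rho = 52.9 / 7.11 = 7.4402 g/cm^3


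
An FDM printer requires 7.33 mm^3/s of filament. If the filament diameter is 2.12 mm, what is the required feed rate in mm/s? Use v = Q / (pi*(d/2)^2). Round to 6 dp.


A = pi*(2.12/2)^2 = 3.529894
v = 7.33 / 3.529894 = 2.07655 mm/s


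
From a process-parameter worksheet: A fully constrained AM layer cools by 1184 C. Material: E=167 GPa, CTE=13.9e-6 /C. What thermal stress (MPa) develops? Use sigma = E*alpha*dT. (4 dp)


sigma = 167*1000 * 13.9e-6 * 1184 = 2748.4192 MPa


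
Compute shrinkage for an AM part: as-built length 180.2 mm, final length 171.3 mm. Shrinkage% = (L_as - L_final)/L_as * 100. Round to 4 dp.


Shrinkage = ((180.2-171.3)/180.2)*100 = 4.939 %


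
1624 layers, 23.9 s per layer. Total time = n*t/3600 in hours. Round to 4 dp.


t = 1624 * 23.9 / 3600 = 10.7816 hrs


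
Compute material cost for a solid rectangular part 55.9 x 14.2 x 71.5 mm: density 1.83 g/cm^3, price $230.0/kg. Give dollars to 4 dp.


V = 55.9 * 14.2 * 71.5 = 56755.27 mm^3 = 56.75527 cm^3
Mass = 56.75527 * 1.83 / 1000 = 0.10386214 kg
Cost = 0.10386214 * 230.0 = 23.8883 $


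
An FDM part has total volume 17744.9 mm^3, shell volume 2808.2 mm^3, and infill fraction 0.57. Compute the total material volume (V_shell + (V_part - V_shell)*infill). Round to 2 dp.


V_infill = (17744.9 - 2808.2) * 0.57 = 8513.92
V_total = 2808.2 + 8513.92 = 11322.12 mm^3


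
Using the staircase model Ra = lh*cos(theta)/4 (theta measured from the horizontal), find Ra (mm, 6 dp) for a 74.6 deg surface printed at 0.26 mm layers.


Ra = 0.26 * cos(74.6) / 4 = 0.017261 mm


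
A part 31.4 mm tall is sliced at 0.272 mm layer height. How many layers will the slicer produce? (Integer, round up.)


Layers = ceil(31.4/0.272) = 116


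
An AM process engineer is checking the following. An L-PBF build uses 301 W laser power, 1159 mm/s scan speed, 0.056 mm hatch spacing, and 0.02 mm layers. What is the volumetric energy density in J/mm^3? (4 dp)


E = 301 / (1159*0.056*0.02) = 231.8809 J/mm^3


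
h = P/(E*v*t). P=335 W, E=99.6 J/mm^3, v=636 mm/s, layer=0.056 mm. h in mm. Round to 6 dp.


h = 335 / (99.6*636*0.056) = 0.094437 mm


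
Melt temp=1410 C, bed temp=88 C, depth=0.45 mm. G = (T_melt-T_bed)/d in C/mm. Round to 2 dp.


G = (1410-88)/0.45 = 2937.78 C/mm


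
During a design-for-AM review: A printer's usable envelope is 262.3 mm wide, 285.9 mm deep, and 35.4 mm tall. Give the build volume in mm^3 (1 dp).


V = 262.3 * 285.9 * 35.4 = 2654701.6 mm^3


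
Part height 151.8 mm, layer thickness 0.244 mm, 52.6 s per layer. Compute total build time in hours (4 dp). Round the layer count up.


Layers = ceil(151.8/0.244) = 623
t = 623 * 52.6 / 3600 = 9.1027 hrs


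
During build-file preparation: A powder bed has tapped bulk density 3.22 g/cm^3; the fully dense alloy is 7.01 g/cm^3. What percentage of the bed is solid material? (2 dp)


Packing = (3.22/7.01)*100 = 45.93 %


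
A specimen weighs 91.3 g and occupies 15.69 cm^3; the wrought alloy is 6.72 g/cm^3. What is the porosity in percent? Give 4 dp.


rho_part = 91.3 / 15.69 = 5.81899299 g/cm^3
Porosity = (1 - 5.81899299/6.72)*100 = 13.4078 %


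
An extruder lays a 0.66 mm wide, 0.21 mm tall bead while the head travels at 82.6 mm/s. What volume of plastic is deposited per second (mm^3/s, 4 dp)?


Rate = 0.66 * 0.21 * 82.6 = 11.4484 mm^3/s


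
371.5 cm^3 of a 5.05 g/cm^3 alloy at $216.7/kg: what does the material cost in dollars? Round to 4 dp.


Mass = 371.5*5.05/1000 = 1.876075 kg
Cost = 1.876075 * 216.7 = 406.5455 $


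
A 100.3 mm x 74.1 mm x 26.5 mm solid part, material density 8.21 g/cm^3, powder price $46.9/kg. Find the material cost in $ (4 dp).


V = 100.3 * 74.1 * 26.5 = 196954.095 mm^3 = 196.954095 cm^3
Mass = 196.954095 * 8.21 / 1000 = 1.61699312 kg
Cost = 1.61699312 * 46.9 = 75.837 $


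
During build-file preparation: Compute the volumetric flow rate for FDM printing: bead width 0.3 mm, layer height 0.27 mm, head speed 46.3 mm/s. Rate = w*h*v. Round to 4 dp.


Rate = 0.3 * 0.27 * 46.3 = 3.7503 mm^3/s


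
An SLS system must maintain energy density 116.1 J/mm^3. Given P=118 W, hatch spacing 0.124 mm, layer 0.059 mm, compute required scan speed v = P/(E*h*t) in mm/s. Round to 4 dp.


v = 118 / (116.1*0.124*0.059) = 138.9236 mm/s


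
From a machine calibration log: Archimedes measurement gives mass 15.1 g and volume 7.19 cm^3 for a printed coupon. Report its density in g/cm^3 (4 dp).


rho = 15.1 / 7.19 = 2.1001 g/cm^3


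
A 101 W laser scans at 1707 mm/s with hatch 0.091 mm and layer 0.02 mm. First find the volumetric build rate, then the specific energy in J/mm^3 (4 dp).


Build rate = 1707 * 0.091 * 0.02 = 3.10674 mm^3/s
SE = 101 / 3.10674 = 32.51 J/mm^3


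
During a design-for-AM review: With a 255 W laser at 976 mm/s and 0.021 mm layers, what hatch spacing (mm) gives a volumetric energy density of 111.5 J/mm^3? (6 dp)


h = 255 / (111.5*976*0.021) = 0.111583 mm


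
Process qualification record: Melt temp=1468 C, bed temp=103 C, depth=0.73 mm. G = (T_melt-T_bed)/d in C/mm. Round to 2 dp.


G = (1468-103)/0.73 = 1869.86 C/mm


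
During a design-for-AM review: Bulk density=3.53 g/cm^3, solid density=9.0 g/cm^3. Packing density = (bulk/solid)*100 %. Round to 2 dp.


Packing = (3.53/9.0)*100 = 39.22 %


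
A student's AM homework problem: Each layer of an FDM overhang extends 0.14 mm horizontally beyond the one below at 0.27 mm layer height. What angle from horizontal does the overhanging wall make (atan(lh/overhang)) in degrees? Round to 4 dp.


angle = atan(0.27/0.14) = 62.5924 degrees


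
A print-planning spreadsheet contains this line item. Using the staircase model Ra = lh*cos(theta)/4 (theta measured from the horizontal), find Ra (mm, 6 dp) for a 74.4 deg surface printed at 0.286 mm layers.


Ra = 0.286 * cos(74.4) / 4 = 0.019228 mm


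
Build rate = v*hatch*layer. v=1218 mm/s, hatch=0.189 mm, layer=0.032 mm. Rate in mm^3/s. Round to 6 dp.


Rate = 1218 * 0.189 * 0.032 = 7.366464 mm^3/s


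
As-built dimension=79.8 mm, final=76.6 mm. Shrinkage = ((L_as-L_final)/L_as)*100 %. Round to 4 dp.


Shrinkage = ((79.8-76.6)/79.8)*100 = 4.01 %


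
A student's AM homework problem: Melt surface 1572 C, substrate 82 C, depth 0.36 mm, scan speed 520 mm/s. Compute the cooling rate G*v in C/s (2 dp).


G = (1572-82)/0.36 = 4138.88888889 C/mm
CR = 4138.88888889 * 520 = 2152222.22 C/s


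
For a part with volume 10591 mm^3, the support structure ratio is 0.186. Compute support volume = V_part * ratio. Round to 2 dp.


V_support = 10591 * 0.186 = 1969.93 mm^3


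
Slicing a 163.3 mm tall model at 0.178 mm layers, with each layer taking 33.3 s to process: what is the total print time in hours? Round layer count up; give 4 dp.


Layers = ceil(163.3/0.178) = 918
t = 918 * 33.3 / 3600 = 8.4915 hrs


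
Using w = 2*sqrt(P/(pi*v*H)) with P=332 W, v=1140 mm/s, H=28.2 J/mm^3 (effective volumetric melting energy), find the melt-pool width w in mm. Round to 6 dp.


w = 2*sqrt(332/(pi*1140*28.2)) = 0.114669 mm


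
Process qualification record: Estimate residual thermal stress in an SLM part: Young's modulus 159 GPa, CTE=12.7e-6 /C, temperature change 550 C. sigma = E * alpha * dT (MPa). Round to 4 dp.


sigma = 159*1000 * 12.7e-6 * 550 = 1110.615 MPa


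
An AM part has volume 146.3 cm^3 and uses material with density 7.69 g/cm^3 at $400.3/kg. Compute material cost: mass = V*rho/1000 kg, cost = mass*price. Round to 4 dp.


Mass = 146.3*7.69/1000 = 1.125047 kg
Cost = 1.125047 * 400.3 = 450.3563 $


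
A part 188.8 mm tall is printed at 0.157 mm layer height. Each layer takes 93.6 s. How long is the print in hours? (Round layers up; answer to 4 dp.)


Layers = ceil(188.8/0.157) = 1203
t = 1203 * 93.6 / 3600 = 31.278 hrs


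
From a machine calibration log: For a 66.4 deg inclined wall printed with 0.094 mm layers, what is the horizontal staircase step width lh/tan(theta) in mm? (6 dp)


step = 0.094 / tan(66.4) = 0.041068 mm


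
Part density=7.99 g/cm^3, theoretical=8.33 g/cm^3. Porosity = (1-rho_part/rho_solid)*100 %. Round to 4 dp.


Porosity = (1-7.99/8.33)*100 = 4.0816 %


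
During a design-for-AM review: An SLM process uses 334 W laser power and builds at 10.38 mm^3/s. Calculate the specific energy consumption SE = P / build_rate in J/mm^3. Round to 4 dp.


SE = 334 / 10.38 = 32.1773 J/mm^3


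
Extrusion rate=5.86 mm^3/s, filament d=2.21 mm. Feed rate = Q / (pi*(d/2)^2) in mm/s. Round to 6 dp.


A = pi*(2.21/2)^2 = 3.835963
v = 5.86 / 3.835963 = 1.527648 mm/s


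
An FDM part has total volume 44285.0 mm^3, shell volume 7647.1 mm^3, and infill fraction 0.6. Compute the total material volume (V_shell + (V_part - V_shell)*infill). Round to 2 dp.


V_infill = (44285.0 - 7647.1) * 0.6 = 21982.74
V_total = 7647.1 + 21982.74 = 29629.84 mm^3


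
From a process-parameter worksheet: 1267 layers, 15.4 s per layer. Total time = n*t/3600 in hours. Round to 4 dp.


t = 1267 * 15.4 / 3600 = 5.4199 hrs


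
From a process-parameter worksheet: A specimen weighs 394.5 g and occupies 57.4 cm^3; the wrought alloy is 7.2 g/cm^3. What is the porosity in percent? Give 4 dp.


rho_part = 394.5 / 57.4 = 6.8728223 g/cm^3
Porosity = (1 - 6.8728223/7.2)*100 = 4.5441 %


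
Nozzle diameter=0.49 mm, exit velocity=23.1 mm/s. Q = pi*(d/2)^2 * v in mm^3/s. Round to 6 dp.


A = pi*(0.49/2)^2 = 0.1885741 mm^2
Q = 0.1885741 * 23.1 = 4.356062 mm^3/s


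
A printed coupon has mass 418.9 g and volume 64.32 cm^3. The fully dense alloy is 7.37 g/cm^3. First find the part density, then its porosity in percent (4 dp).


rho_part = 418.9 / 64.32 = 6.51274876 g/cm^3
Porosity = (1 - 6.51274876/7.37)*100 = 11.6316 %


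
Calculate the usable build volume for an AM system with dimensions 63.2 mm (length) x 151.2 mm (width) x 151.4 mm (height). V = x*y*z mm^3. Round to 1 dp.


V = 63.2 * 151.2 * 151.4 = 1446754.2 mm^3


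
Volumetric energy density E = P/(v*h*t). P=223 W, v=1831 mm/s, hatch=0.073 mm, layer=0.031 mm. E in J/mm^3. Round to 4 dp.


E = 223 / (1831*0.073*0.031) = 53.8185 J/mm^3


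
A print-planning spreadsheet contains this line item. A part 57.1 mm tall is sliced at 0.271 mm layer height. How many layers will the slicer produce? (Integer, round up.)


Layers = ceil(57.1/0.271) = 211


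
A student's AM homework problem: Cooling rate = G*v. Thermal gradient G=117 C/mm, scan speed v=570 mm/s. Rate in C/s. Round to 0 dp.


CR = 117 * 570 = 66690 C/s


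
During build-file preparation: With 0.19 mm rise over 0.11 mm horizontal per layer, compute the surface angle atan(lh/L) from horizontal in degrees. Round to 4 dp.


angle = atan(0.19/0.11) = 59.9314 degrees


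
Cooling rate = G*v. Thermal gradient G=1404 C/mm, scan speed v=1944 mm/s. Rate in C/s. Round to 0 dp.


CR = 1404 * 1944 = 2729376 C/s


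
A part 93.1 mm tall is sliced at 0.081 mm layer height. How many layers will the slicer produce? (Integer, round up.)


Layers = ceil(93.1/0.081) = 1150


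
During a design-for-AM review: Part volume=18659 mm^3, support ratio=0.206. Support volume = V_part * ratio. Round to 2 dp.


V_support = 18659 * 0.206 = 3843.75 mm^3


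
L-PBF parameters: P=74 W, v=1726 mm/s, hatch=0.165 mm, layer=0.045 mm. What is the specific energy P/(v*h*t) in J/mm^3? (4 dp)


Build rate = 1726 * 0.165 * 0.045 = 12.81555 mm^3/s
SE = 74 / 12.81555 = 5.7742 J/mm^3


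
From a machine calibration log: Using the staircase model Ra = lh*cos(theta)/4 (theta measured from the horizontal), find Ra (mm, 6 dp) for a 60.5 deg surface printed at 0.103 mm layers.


Ra = 0.103 * cos(60.5) / 4 = 0.01268 mm


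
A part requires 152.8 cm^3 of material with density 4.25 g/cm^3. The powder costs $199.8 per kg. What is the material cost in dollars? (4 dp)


Mass = 152.8*4.25/1000 = 0.6494 kg
Cost = 0.6494 * 199.8 = 129.7501 $


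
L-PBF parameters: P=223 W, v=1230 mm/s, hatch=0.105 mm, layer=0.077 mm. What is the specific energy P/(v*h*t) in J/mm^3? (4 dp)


Build rate = 1230 * 0.105 * 0.077 = 9.94455 mm^3/s
SE = 223 / 9.94455 = 22.4243 J/mm^3


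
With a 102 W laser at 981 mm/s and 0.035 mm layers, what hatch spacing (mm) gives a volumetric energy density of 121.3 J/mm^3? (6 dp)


h = 102 / (121.3*981*0.035) = 0.024491 mm


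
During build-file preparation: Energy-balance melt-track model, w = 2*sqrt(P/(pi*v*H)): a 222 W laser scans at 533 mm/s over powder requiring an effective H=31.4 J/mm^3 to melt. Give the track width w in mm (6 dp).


w = 2*sqrt(222/(pi*533*31.4)) = 0.129958 mm


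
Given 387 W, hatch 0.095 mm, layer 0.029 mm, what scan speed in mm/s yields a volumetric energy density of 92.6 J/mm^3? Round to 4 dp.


v = 387 / (92.6*0.095*0.029) = 1516.9748 mm/s


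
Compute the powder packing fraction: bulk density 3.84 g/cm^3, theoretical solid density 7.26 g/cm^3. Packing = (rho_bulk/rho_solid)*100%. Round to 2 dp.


Packing = (3.84/7.26)*100 = 52.89 %


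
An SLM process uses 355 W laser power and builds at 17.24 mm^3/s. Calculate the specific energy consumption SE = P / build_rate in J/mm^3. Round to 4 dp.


SE = 355 / 17.24 = 20.5916 J/mm^3


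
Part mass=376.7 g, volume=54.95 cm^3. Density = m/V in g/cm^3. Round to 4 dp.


rho = 376.7 / 54.95 = 6.8553 g/cm^3


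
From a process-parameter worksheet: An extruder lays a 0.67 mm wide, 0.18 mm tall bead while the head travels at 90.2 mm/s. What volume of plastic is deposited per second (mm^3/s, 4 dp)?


Rate = 0.67 * 0.18 * 90.2 = 10.8781 mm^3/s


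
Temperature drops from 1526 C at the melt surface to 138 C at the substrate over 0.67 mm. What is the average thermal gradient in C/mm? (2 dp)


G = (1526-138)/0.67 = 2071.64 C/mm


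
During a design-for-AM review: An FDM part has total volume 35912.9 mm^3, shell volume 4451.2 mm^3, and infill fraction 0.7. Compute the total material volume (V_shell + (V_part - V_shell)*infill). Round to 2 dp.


V_infill = (35912.9 - 4451.2) * 0.7 = 22023.19
V_total = 4451.2 + 22023.19 = 26474.39 mm^3


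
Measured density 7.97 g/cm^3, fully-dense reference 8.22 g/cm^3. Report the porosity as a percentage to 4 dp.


Porosity = (1-7.97/8.22)*100 = 3.0414 %


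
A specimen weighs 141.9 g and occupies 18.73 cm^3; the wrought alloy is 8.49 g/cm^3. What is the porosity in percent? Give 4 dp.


rho_part = 141.9 / 18.73 = 7.57608115 g/cm^3
Porosity = (1 - 7.57608115/8.49)*100 = 10.7647 %


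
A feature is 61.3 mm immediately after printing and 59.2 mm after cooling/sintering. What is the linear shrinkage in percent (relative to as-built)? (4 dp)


Shrinkage = ((61.3-59.2)/61.3)*100 = 3.4258 %


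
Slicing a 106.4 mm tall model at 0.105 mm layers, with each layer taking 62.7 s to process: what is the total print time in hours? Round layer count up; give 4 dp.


Layers = ceil(106.4/0.105) = 1014
t = 1014 * 62.7 / 3600 = 17.6605 hrs


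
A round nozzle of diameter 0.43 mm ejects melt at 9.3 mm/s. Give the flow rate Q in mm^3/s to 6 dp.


A = pi*(0.43/2)^2 = 0.14522012 mm^2
Q = 0.14522012 * 9.3 = 1.350547 mm^3/s


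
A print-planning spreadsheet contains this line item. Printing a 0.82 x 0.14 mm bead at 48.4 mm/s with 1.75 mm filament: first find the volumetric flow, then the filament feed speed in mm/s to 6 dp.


Q = 0.82 * 0.14 * 48.4 = 5.55632 mm^3/s
A_fil = pi*(1.75/2)^2 = 2.40528188 mm^2
v_feed = 5.55632 / 2.40528188 = 2.310049 mm/s


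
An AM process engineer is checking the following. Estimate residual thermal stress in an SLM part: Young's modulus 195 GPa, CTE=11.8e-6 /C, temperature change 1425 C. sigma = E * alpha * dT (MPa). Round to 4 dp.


sigma = 195*1000 * 11.8e-6 * 1425 = 3278.925 MPa


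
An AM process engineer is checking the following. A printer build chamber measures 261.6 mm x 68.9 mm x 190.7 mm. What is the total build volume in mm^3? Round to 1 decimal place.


V = 261.6 * 68.9 * 190.7 = 3437222.6 mm^3


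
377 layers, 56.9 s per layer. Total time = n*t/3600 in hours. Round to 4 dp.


t = 377 * 56.9 / 3600 = 5.9587 hrs


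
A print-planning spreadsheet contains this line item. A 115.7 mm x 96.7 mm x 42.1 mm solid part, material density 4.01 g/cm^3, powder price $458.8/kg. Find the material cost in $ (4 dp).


V = 115.7 * 96.7 * 42.1 = 471022.799 mm^3 = 471.022799 cm^3
Mass = 471.022799 * 4.01 / 1000 = 1.88880142 kg
Cost = 1.88880142 * 458.8 = 866.5821 $


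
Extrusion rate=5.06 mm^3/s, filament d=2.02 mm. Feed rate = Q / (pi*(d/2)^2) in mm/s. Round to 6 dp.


A = pi*(2.02/2)^2 = 3.204739
v = 5.06 / 3.204739 = 1.578912 mm/s


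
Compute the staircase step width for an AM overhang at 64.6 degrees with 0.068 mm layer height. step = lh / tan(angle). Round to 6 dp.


step = 0.068 / tan(64.6) = 0.032289 mm


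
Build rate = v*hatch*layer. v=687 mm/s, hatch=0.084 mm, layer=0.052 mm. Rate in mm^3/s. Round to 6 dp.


Rate = 687 * 0.084 * 0.052 = 3.000816 mm^3/s


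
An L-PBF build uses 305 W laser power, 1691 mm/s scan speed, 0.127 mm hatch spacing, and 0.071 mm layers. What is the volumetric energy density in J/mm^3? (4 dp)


E = 305 / (1691*0.127*0.071) = 20.003 J/mm^3


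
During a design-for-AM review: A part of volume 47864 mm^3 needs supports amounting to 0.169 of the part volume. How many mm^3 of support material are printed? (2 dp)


V_support = 47864 * 0.169 = 8089.02 mm^3


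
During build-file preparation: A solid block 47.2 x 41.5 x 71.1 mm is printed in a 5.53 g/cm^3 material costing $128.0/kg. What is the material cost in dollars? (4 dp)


V = 47.2 * 41.5 * 71.1 = 139270.68 mm^3 = 139.27068 cm^3
Mass = 139.27068 * 5.53 / 1000 = 0.77016686 kg
Cost = 0.77016686 * 128.0 = 98.5814 $


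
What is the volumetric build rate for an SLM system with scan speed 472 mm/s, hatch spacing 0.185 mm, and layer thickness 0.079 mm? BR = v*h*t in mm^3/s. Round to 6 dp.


Rate = 472 * 0.185 * 0.079 = 6.89828 mm^3/s


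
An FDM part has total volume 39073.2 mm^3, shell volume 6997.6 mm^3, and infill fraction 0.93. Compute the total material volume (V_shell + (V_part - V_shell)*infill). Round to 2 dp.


V_infill = (39073.2 - 6997.6) * 0.93 = 29830.31
V_total = 6997.6 + 29830.31 = 36827.91 mm^3


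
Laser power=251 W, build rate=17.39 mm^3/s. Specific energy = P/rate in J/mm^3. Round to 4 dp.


SE = 251 / 17.39 = 14.4336 J/mm^3


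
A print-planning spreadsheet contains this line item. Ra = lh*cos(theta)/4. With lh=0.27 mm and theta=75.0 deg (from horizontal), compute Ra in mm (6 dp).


Ra = 0.27 * cos(75.0) / 4 = 0.01747 mm


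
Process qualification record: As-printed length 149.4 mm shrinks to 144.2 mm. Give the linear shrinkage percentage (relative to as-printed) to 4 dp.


Shrinkage = ((149.4-144.2)/149.4)*100 = 3.4806 %


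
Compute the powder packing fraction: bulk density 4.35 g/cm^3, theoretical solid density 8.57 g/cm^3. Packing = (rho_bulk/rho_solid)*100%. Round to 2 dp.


Packing = (4.35/8.57)*100 = 50.76 %


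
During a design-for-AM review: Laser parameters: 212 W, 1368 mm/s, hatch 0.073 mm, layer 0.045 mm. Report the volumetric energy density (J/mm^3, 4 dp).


E = 212 / (1368*0.073*0.045) = 47.1753 J/mm^3


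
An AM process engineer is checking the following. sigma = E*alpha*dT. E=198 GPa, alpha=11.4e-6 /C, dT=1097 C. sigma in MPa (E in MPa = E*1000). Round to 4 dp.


sigma = 198*1000 * 11.4e-6 * 1097 = 2476.1484 MPa


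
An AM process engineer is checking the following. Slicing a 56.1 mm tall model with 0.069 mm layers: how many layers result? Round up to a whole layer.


Layers = ceil(56.1/0.069) = 814


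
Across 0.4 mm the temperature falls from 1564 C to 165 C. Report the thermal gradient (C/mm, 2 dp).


G = (1564-165)/0.4 = 3497.5 C/mm


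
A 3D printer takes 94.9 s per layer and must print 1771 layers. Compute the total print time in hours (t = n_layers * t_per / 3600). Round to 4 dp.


t = 1771 * 94.9 / 3600 = 46.6855 hrs


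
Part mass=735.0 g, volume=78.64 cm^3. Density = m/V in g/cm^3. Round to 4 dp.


rho = 735.0 / 78.64 = 9.3464 g/cm^3


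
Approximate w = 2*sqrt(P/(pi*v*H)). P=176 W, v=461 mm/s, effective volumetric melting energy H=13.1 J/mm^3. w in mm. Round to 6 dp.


w = 2*sqrt(176/(pi*461*13.1)) = 0.192631 mm


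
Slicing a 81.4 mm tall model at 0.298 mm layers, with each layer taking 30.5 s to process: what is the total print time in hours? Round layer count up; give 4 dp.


Layers = ceil(81.4/0.298) = 274
t = 274 * 30.5 / 3600 = 2.3214 hrs


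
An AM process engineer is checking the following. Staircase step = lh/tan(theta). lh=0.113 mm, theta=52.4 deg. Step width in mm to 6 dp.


step = 0.113 / tan(52.4) = 0.087022 mm


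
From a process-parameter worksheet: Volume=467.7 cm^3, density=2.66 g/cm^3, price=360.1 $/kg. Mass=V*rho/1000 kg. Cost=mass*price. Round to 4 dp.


Mass = 467.7*2.66/1000 = 1.244082 kg
Cost = 1.244082 * 360.1 = 447.9939 $


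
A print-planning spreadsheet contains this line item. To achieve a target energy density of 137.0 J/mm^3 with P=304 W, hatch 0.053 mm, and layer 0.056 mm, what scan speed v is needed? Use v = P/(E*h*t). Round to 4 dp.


v = 304 / (137.0*0.053*0.056) = 747.6341 mm/s


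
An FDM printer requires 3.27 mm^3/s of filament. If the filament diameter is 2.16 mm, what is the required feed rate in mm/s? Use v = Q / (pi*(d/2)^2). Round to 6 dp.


A = pi*(2.16/2)^2 = 3.664354
v = 3.27 / 3.664354 = 0.892381 mm/s


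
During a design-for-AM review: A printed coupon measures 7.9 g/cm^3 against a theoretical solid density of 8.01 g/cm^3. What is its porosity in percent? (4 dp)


Porosity = (1-7.9/8.01)*100 = 1.3733 %


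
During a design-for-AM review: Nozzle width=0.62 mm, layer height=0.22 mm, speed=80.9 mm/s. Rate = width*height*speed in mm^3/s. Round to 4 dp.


Rate = 0.62 * 0.22 * 80.9 = 11.0348 mm^3/s


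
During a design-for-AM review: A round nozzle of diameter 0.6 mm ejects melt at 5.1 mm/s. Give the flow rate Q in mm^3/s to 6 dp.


A = pi*(0.6/2)^2 = 0.28274334 mm^2
Q = 0.28274334 * 5.1 = 1.441991 mm^3/s


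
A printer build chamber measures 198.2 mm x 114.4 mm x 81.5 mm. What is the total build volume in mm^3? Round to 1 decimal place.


V = 198.2 * 114.4 * 81.5 = 1847937.5 mm^3


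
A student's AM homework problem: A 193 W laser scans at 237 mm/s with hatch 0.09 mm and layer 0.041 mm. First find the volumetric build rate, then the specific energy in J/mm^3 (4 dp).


Build rate = 237 * 0.09 * 0.041 = 0.87453 mm^3/s
SE = 193 / 0.87453 = 220.69 J/mm^3


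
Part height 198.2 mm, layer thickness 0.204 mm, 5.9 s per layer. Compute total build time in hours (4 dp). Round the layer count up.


Layers = ceil(198.2/0.204) = 972
t = 972 * 5.9 / 3600 = 1.593 hrs


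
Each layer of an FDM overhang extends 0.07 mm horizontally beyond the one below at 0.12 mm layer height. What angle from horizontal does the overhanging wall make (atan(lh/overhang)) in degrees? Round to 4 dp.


angle = atan(0.12/0.07) = 59.7436 degrees


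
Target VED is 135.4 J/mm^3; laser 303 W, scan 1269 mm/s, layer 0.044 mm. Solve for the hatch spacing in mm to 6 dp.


h = 303 / (135.4*1269*0.044) = 0.040078 mm


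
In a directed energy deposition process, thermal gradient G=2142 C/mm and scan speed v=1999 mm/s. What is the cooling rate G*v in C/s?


CR = 2142 * 1999 = 4281858 C/s


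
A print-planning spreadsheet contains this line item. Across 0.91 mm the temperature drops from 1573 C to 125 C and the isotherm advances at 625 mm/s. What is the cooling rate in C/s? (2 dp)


G = (1573-125)/0.91 = 1591.20879121 C/mm
CR = 1591.20879121 * 625 = 994505.49 C/s


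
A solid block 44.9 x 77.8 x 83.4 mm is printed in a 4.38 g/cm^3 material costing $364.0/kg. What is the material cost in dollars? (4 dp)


V = 44.9 * 77.8 * 83.4 = 291334.548 mm^3 = 291.334548 cm^3
Mass = 291.334548 * 4.38 / 1000 = 1.27604532 kg
Cost = 1.27604532 * 364.0 = 464.4805 $


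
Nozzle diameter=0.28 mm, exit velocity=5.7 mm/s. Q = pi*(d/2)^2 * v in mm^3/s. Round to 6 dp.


A = pi*(0.28/2)^2 = 0.06157522 mm^2
Q = 0.06157522 * 5.7 = 0.350979 mm^3/s


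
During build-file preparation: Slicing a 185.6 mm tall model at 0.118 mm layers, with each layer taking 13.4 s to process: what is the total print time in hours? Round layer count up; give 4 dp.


Layers = ceil(185.6/0.118) = 1573
t = 1573 * 13.4 / 3600 = 5.8551 hrs


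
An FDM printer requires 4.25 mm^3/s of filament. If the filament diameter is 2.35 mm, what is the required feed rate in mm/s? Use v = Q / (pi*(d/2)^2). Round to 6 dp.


A = pi*(2.35/2)^2 = 4.337361
v = 4.25 / 4.337361 = 0.979858 mm/s


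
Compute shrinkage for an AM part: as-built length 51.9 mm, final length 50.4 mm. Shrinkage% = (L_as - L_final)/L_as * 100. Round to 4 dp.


Shrinkage = ((51.9-50.4)/51.9)*100 = 2.8902 %


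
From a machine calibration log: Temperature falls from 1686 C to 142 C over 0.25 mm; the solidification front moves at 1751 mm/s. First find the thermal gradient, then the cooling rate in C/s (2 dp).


G = (1686-142)/0.25 = 6176.0 C/mm
CR = 6176.0 * 1751 = 10814176.0 C/s


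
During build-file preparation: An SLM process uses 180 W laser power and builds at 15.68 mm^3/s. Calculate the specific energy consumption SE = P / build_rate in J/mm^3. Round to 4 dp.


SE = 180 / 15.68 = 11.4796 J/mm^3


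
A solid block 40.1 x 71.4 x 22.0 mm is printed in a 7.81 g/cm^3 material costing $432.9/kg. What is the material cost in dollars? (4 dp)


V = 40.1 * 71.4 * 22.0 = 62989.08 mm^3 = 62.98908 cm^3
Mass = 62.98908 * 7.81 / 1000 = 0.49194471 kg
Cost = 0.49194471 * 432.9 = 212.9629 $


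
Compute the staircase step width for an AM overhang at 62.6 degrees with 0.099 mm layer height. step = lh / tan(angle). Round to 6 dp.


step = 0.099 / tan(62.6) = 0.051317 mm


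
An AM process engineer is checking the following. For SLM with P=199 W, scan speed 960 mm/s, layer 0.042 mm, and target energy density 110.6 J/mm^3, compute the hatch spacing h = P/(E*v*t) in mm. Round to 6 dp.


h = 199 / (110.6*960*0.042) = 0.044625 mm


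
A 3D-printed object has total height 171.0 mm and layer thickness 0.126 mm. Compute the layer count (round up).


Layers = ceil(171.0/0.126) = 1358


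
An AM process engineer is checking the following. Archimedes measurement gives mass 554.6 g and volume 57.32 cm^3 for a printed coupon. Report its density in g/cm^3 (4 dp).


rho = 554.6 / 57.32 = 9.6755 g/cm^3


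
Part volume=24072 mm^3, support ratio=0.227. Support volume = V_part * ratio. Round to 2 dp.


V_support = 24072 * 0.227 = 5464.34 mm^3


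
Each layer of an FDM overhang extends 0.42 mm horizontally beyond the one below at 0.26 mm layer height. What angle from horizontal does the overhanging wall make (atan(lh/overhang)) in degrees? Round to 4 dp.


angle = atan(0.26/0.42) = 31.7595 degrees


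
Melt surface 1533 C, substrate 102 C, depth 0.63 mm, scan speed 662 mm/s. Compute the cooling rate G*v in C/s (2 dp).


G = (1533-102)/0.63 = 2271.42857143 C/mm
CR = 2271.42857143 * 662 = 1503685.71 C/s


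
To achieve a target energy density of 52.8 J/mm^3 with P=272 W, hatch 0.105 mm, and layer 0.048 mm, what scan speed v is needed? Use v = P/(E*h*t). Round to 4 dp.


v = 272 / (52.8*0.105*0.048) = 1022.126 mm/s


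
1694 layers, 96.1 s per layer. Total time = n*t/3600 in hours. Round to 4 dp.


t = 1694 * 96.1 / 3600 = 45.2204 hrs


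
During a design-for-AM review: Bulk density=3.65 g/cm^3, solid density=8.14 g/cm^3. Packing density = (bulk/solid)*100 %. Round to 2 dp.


Packing = (3.65/8.14)*100 = 44.84 %


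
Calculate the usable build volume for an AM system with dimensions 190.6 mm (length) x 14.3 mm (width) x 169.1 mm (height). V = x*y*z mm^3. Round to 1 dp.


V = 190.6 * 14.3 * 169.1 = 460895.6 mm^3


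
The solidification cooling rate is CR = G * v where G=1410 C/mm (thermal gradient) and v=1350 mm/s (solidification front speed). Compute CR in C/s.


CR = 1410 * 1350 = 1903500 C/s


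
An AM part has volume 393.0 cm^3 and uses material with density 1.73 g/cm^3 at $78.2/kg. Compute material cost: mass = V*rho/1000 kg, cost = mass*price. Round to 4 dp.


Mass = 393.0*1.73/1000 = 0.67989 kg
Cost = 0.67989 * 78.2 = 53.1674 $


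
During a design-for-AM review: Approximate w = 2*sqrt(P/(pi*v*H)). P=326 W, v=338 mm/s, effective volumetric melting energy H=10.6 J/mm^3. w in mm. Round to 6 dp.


w = 2*sqrt(326/(pi*338*10.6)) = 0.340371 mm


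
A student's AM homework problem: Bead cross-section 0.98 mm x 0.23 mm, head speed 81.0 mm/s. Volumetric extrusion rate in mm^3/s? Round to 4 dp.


Rate = 0.98 * 0.23 * 81.0 = 18.2574 mm^3/s


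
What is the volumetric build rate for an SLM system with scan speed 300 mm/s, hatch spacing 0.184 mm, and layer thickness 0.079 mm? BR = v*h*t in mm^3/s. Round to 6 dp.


Rate = 300 * 0.184 * 0.079 = 4.3608 mm^3/s


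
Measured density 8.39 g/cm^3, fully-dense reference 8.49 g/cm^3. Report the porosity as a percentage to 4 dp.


Porosity = (1-8.39/8.49)*100 = 1.1779 %


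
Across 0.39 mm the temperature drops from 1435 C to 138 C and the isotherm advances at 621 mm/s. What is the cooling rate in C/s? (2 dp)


G = (1435-138)/0.39 = 3325.64102564 C/mm
CR = 3325.64102564 * 621 = 2065223.08 C/s


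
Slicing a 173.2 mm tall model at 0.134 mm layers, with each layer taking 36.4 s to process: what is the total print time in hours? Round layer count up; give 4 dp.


Layers = ceil(173.2/0.134) = 1293
t = 1293 * 36.4 / 3600 = 13.0737 hrs


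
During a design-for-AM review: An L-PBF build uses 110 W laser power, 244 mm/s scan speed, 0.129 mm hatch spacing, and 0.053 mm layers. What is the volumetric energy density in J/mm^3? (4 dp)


E = 110 / (244*0.129*0.053) = 65.9382 J/mm^3


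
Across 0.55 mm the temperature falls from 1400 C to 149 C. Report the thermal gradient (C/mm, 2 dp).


G = (1400-149)/0.55 = 2274.55 C/mm


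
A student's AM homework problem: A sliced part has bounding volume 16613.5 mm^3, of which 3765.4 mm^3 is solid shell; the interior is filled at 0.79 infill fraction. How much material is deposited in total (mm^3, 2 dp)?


V_infill = (16613.5 - 3765.4) * 0.79 = 10150.0
V_total = 3765.4 + 10150.0 = 13915.4 mm^3


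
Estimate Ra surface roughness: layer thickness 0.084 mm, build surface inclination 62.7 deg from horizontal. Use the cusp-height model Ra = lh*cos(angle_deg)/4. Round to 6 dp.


Ra = 0.084 * cos(62.7) / 4 = 0.009632 mm


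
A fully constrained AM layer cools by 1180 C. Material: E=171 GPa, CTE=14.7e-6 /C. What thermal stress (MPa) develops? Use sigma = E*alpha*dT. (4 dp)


sigma = 171*1000 * 14.7e-6 * 1180 = 2966.166 MPa


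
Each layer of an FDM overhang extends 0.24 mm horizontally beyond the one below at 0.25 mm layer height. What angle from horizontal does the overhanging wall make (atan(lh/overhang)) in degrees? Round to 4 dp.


angle = atan(0.25/0.24) = 46.1691 degrees


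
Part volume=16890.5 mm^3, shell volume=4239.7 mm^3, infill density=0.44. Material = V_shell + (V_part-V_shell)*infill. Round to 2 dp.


V_infill = (16890.5 - 4239.7) * 0.44 = 5566.35
V_total = 4239.7 + 5566.35 = 9806.05 mm^3


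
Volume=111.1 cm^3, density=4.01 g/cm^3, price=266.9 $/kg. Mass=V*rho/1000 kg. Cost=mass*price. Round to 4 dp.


Mass = 111.1*4.01/1000 = 0.445511 kg
Cost = 0.445511 * 266.9 = 118.9069 $


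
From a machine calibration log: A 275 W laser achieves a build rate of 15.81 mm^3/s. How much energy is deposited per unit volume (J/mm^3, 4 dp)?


SE = 275 / 15.81 = 17.3941 J/mm^3


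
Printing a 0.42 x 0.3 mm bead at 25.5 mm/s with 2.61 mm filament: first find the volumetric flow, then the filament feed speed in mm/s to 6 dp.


Q = 0.42 * 0.3 * 25.5 = 3.213 mm^3/s
A_fil = pi*(2.61/2)^2 = 5.35021083 mm^2
v_feed = 3.213 / 5.35021083 = 0.600537 mm/s


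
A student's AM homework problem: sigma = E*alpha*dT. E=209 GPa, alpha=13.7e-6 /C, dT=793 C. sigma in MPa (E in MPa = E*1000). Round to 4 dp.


sigma = 209*1000 * 13.7e-6 * 793 = 2270.5969 MPa


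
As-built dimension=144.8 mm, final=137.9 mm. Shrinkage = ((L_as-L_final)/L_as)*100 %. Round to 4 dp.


Shrinkage = ((144.8-137.9)/144.8)*100 = 4.7652 %


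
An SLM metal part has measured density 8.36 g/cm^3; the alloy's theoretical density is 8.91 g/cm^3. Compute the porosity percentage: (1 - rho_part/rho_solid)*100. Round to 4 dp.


Porosity = (1-8.36/8.91)*100 = 6.1728 %
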